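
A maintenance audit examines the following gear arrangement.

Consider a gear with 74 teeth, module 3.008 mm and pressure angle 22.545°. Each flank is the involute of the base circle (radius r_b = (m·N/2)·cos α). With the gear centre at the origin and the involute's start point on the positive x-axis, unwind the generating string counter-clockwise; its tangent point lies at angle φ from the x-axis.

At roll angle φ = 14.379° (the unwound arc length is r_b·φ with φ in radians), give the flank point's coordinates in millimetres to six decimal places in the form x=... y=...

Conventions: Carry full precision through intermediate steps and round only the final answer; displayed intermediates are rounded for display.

x=105.976772 y=0.538162

topology: single-mesh involute geometry — m = 3.008, N = 74
pitch radius r_p = m·N/2 = 3.008·74/2 = 111.296000
base radius r_b = r_p·cos α = 111.296000·cos 22.545° = 102.790614
roll angle φ = 14.379° = 0.25096089 rad
x = r_b·(cos φ + φ·sin φ) = 105.976772
y = r_b·(sin φ − φ·cos φ) = 0.538162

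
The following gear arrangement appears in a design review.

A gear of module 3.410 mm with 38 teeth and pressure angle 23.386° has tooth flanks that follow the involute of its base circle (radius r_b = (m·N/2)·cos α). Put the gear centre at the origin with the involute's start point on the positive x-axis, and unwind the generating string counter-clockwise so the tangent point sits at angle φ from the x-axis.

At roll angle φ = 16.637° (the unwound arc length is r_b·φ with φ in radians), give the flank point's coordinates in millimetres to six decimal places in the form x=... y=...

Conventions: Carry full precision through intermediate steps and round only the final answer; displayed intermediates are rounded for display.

x=61.922015 y=0.481227

recognized (one wheel, involute flank): single-mesh tooth geometry, m = 3.410, N = 38
pitch radius r_p = m·N/2 = 3.410·38/2 = 64.790000
base radius r_b = r_p·cos α = 64.790000·cos 23.386° = 59.467608
roll angle φ = 16.637° = 0.29037043 rad
x = r_b·(cos φ + φ·sin φ) = 61.922015
y = r_b·(sin φ − φ·cos φ) = 0.481227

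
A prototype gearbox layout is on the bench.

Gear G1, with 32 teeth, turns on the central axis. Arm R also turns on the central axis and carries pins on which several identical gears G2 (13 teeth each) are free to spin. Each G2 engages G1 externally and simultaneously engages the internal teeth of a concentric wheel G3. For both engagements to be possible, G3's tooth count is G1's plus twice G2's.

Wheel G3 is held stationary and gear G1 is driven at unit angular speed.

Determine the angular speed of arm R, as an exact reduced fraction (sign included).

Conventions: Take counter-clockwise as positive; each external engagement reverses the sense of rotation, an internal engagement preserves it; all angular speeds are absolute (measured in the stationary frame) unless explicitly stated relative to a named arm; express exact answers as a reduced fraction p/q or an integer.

topology: planetary set — G1 32T / G2 13T / G3 58T, arm = carrier (Willis)
ring teeth: 32 + 2·13 = 58
32(ω_sun−ω_arm) = −58(ω_ring−ω_arm),  ω_ring = 0, ω_sun = 1
32(1−ω_arm) = −58(0−ω_arm)  ⇒  90·ω_arm = 32  ⇒  ω_arm = 16/45
exact speed ratio = 16/45

16/45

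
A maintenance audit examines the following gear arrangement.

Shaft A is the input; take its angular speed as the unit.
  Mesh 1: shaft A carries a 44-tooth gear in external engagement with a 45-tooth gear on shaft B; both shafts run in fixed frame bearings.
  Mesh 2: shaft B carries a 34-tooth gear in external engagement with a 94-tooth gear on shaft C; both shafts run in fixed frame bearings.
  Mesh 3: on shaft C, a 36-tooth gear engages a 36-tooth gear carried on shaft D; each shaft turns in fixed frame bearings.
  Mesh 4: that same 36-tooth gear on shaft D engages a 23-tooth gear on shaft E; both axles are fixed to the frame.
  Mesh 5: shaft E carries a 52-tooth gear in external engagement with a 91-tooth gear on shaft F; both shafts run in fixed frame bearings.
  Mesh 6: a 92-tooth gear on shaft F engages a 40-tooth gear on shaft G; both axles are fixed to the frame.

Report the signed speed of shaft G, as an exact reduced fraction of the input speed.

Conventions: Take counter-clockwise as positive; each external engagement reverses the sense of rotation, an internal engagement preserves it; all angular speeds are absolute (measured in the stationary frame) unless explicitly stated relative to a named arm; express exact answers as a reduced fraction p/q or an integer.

5984/8225

6-mesh fixed-axis compound train (all bearings frame-fixed)
mesh 1 [44T→45T]: |ω|/ω_in = 1×44/45 = 44/45, sense flips to −
mesh 2 [34T→94T]: |ω|/ω_in = (44/45)×34/94 = 748/2115, sense flips to +
mesh 3 [36T→36T]: |ω|/ω_in = (748/2115)×36/36 = 748/2115, sense flips to −
mesh 4 [36T→23T]: |ω|/ω_in = (748/2115)×36/23 = 2992/5405, sense flips to +
mesh 5 [52T→91T]: |ω|/ω_in = (2992/5405)×52/91 = 11968/37835, sense flips to −
mesh 6 [92T→40T]: |ω|/ω_in = (11968/37835)×92/40 = 5984/8225, sense flips to +
signed output speed (× input speed) = 5984/8225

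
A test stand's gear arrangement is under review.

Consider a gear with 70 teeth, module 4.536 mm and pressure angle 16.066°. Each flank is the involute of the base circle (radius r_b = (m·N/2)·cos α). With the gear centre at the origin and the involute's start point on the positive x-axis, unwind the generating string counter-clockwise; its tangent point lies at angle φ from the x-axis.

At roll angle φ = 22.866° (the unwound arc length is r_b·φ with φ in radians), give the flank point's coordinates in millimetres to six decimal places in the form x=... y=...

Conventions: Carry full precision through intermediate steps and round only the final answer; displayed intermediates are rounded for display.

x=164.229013 y=3.181175

single-mesh involute tooth geometry (70T wheel at module 4.536)
pitch radius r_p = m·N/2 = 4.536·70/2 = 158.760000
base radius r_b = r_p·cos α = 158.760000·cos 16.066° = 152.559397
roll angle φ = 22.866° = 0.39908699 rad
x = r_b·(cos φ + φ·sin φ) = 164.229013
y = r_b·(sin φ − φ·cos φ) = 3.181175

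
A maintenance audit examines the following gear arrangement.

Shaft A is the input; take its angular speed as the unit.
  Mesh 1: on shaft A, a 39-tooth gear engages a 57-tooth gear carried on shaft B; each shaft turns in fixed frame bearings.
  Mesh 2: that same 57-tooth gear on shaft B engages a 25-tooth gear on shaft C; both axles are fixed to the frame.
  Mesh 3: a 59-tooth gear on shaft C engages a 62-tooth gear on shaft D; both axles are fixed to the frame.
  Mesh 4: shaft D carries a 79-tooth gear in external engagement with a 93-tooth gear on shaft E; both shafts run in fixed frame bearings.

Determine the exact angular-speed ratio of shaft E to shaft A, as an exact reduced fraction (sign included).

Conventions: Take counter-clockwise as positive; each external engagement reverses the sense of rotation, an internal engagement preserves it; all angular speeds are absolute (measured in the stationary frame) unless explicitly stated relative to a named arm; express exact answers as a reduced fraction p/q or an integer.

class = fixed-axis compound train [4 meshes; 4 ratios multiply, 4 sense flips]
mesh 1 [39T→57T]: running ratio 13/19, sense −
mesh 2 [57T→25T]: running ratio 39/25, sense +
mesh 3 [59T→62T]: running ratio 2301/1550, sense −
mesh 4 [79T→93T]: running ratio 60593/48050, sense +
ω_out/ω_in = 60593/48050

60593/48050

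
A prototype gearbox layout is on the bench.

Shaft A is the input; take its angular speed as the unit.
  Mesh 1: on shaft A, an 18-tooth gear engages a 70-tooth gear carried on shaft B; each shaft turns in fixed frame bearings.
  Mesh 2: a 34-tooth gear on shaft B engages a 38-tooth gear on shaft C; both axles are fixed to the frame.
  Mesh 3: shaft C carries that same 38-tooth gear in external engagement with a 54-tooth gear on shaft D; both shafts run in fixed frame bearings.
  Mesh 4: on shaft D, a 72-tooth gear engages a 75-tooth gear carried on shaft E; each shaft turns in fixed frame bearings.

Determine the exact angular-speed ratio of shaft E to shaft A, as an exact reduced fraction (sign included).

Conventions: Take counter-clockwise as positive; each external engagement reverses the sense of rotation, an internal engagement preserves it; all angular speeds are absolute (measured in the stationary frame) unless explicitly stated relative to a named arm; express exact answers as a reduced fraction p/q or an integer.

class = fixed-axis compound train [4 meshes; 4 ratios multiply, 4 sense flips]
mesh 1 [18T→70T]: running ratio 9/35, sense −
mesh 2 [34T→38T]: running ratio 153/665, sense +
mesh 3 [38T→54T]: running ratio 17/105, sense −
mesh 4 [72T→75T]: running ratio 136/875, sense +
ω_out/ω_in = 136/875

136/875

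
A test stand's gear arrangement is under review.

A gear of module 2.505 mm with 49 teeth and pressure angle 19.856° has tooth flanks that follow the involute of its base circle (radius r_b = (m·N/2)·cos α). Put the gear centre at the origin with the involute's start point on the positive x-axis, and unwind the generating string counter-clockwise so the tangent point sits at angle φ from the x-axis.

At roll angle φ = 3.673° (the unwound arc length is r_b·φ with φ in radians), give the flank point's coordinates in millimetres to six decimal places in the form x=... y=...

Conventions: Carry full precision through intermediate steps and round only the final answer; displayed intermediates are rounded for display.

class = single-mesh tooth geometry [base-circle involute, m = 2.505, 49T]
pitch radius r_p = m·N/2 = 2.505·49/2 = 61.372500
base radius r_b = r_p·cos α = 61.372500·cos 19.856° = 57.723858
roll angle φ = 3.673° = 0.06410594 rad
x = r_b·(cos φ + φ·sin φ) = 57.842347
y = r_b·(sin φ − φ·cos φ) = 0.005067

x=57.842347 y=0.005067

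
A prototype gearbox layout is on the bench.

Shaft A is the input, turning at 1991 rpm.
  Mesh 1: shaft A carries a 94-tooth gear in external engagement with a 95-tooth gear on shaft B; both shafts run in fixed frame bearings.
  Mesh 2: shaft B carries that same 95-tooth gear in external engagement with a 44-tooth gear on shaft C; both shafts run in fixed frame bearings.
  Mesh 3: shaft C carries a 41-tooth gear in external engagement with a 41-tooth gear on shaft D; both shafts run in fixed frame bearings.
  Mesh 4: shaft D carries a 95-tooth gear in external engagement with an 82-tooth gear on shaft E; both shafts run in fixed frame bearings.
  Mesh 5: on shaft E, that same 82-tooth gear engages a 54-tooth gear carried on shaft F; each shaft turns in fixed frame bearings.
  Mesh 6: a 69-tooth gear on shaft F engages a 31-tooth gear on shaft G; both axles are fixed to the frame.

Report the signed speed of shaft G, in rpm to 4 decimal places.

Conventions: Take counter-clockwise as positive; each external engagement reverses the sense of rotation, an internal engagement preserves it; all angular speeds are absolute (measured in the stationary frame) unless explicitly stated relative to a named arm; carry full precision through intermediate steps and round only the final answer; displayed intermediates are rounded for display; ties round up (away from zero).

class = fixed-axis compound train [6 meshes; 6 ratios multiply, 6 sense flips]
mesh 1 [94T→95T]: ω = 1991.0000×94/95 = 1970.0421 rpm, sense flips to −
mesh 2 [95T→44T]: ω = 1970.0421×95/44 = 4253.5000 rpm, sense flips to +
mesh 3 [41T→41T]: ω = 4253.5000×41/41 = 4253.5000 rpm, sense flips to −
mesh 4 [95T→82T]: ω = 4253.5000×95/82 = 4927.8354 rpm, sense flips to +
mesh 5 [82T→54T]: ω = 4927.8354×82/54 = 7483.0093 rpm, sense flips to −
mesh 6 [69T→31T]: ω = 7483.0093×69/31 = 16655.7303 rpm, sense flips to +
signed output speed = +16655.7303 rpm

+16655.7303 rpm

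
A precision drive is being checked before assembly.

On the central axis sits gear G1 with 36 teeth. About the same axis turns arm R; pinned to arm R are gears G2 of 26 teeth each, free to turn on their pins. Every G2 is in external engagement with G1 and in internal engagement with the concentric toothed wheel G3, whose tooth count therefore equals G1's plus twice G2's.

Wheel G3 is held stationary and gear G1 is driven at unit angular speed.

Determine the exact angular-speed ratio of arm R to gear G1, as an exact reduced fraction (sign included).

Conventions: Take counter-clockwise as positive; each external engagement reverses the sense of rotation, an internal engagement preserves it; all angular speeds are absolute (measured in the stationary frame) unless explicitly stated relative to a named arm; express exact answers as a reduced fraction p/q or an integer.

class = planetary set [G3 = 36+2·26 = 88; Willis about the carrier]
ring teeth: 36 + 2·26 = 88
36(ω_sun−ω_arm) = −88(ω_ring−ω_arm),  ω_ring = 0, ω_sun = 1
36(1−ω_arm) = −88(0−ω_arm)  ⇒  124·ω_arm = 36  ⇒  ω_arm = 9/31
ω_out/ω_in = 9/31

9/31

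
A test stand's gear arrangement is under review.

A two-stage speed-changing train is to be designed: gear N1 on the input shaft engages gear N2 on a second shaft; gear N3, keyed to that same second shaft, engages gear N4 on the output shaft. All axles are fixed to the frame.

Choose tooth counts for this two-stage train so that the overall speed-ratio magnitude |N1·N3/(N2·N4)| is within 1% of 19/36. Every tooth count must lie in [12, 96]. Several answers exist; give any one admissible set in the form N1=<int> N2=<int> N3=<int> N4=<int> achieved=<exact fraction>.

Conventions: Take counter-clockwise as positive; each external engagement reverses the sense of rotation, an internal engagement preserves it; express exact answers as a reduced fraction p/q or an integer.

N1=12 N2=36 N3=19 N4=12 achieved=19/36

2-stage fixed-axis compound train for ratio 19/36
target = 19/36 in lowest terms: an exact hit needs N1·N3 = k·19 and N2·N4 = k·36 for one integer k, every count in [12, 96]; additionally prefer no 1:1 stage (N1 ≠ N2, N3 ≠ N4)
k = 1…11: no 1:1-free in-range split of k·19 and k·36 into factor pairs; take k = 12
k = 12: N1·N3 = 228 = 12·19, N2·N4 = 432 = 36·12
achieved = 12·19/(36·12) = 19/36; |achieved − target| = 0 ≤ 19/3600 ✓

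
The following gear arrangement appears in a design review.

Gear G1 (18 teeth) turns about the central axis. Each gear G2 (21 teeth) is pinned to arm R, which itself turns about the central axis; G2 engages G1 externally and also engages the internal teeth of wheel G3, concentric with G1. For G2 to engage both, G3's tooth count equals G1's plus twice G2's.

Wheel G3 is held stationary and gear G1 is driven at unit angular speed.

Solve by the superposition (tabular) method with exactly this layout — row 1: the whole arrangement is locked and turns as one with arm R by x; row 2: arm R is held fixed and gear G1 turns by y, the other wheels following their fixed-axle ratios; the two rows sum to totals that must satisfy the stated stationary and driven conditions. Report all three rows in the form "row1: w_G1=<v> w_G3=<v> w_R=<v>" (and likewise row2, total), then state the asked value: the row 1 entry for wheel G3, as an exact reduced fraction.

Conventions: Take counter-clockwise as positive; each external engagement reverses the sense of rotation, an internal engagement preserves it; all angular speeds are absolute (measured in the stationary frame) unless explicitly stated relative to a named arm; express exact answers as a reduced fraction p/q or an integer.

class = planetary set [G3 = 18+2·21 = 60; Willis about the carrier]
row 1: whole set turns with the arm by x
superposition row 2 [arm held]: sun y, ring −(18/60)·y, arm 0
boundary: total ω_ring = x − (18/60)·y = 0 and total ω_sun = x + y = 1  ⇒  y = 10/13, x = 3/13
row 2 ring = −(18/60)·10/13 = -3/13
totals (row 1 + row 2): sun 3/13 + 10/13 = 1, ring 3/13 + (-3/13) = 0, arm 3/13 + 0 = 3/13
asked cell (row1, ring) = 3/13

row1: w_G1=3/13 w_G3=3/13 w_R=3/13
row2: w_G1=10/13 w_G3=-3/13 w_R=0
total: w_G1=1 w_G3=0 w_R=3/13
asked value: 3/13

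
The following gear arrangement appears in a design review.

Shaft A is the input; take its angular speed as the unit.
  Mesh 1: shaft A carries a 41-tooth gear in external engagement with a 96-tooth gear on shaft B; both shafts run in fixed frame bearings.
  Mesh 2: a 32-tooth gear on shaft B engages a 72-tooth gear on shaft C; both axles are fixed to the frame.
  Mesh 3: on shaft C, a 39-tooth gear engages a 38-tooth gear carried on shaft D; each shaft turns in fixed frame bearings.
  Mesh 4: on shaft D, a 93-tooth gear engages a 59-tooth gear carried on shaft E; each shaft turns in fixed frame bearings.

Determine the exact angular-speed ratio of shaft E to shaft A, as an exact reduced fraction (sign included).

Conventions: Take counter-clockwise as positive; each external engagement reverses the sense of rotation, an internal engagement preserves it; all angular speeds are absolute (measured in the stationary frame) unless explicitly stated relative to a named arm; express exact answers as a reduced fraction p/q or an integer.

16523/53808

class = fixed-axis compound train [4 meshes; 4 ratios multiply, 4 sense flips]
mesh 1 [41T→96T]: running ratio 41/96, sense −
mesh 2 [32T→72T]: running ratio 41/216, sense +
mesh 3 [39T→38T]: running ratio 533/2736, sense −
mesh 4 [93T→59T]: running ratio 16523/53808, sense +
ω_out/ω_in = 16523/53808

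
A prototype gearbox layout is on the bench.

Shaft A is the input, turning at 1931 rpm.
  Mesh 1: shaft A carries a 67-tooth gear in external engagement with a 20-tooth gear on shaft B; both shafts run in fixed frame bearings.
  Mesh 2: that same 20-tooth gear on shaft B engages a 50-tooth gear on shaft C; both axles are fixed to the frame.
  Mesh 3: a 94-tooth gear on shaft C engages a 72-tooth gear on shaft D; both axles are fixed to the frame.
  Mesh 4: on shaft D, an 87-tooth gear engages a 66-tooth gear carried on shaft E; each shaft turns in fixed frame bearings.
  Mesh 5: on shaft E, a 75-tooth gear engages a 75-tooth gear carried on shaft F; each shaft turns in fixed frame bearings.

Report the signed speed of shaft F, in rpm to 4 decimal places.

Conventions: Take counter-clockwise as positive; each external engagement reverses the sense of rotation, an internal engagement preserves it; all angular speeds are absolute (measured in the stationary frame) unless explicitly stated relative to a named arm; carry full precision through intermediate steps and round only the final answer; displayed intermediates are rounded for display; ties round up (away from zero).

topology: fixed-axis compound train — 5 meshes, A→F
mesh 1 [67T→20T]: ω = 1931.0000×67/20 = 6468.8500 rpm, sense flips to −
mesh 2 [20T→50T]: ω = 6468.8500×20/50 = 2587.5400 rpm, sense flips to +
mesh 3 [94T→72T]: ω = 2587.5400×94/72 = 3378.1772 rpm, sense flips to −
mesh 4 [87T→66T]: ω = 3378.1772×87/66 = 4453.0518 rpm, sense flips to +
mesh 5 [75T→75T]: ω = 4453.0518×75/75 = 4453.0518 rpm, sense flips to −
signed output speed = -4453.0518 rpm

-4453.0518 rpm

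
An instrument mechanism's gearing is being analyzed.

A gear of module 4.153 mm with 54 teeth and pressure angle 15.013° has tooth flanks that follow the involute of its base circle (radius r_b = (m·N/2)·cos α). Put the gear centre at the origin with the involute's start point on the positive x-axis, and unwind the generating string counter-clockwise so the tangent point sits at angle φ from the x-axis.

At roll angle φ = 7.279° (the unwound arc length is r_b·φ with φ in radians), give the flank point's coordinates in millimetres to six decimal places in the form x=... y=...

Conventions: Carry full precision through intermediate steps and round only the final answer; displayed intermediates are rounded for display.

single-mesh involute tooth geometry (54T wheel at module 4.153)
pitch radius r_p = m·N/2 = 4.153·54/2 = 112.131000
base radius r_b = r_p·cos α = 112.131000·cos 15.013° = 108.303641
roll angle φ = 7.279° = 0.12704252 rad
x = r_b·(cos φ + φ·sin φ) = 109.174117
y = r_b·(sin φ − φ·cos φ) = 0.073904

x=109.174117 y=0.073904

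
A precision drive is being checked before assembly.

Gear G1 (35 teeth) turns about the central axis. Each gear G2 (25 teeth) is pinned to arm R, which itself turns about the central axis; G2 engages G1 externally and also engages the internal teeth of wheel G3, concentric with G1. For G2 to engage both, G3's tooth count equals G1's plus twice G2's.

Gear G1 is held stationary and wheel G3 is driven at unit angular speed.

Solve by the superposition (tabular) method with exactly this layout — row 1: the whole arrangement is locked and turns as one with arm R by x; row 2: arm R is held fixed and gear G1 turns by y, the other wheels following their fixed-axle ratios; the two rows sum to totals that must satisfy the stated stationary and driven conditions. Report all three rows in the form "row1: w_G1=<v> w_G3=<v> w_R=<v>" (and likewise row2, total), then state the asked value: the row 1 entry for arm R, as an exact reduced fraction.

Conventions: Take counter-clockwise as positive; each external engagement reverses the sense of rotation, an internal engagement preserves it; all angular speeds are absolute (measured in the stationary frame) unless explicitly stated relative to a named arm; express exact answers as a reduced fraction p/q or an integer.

row1: w_G1=17/24 w_G3=17/24 w_R=17/24
row2: w_G1=-17/24 w_G3=7/24 w_R=0
total: w_G1=0 w_G3=1 w_R=17/24
asked value: 17/24

recognized (axles ride arm R): planetary set, 35/25/85 teeth
row 1: whole set turns with the arm by x
row 2 (arm held, sun turns y): ω_ring = −(35/85)·y, ω_arm = 0
boundary: total ω_sun = x + y = 0 and total ω_ring = x − (35/85)·y = 1  ⇒  y = -17/24, x = 17/24
row 2 ring = −(35/85)·(-17/24) = 7/24
totals (row 1 + row 2): sun 17/24 + (-17/24) = 0, ring 17/24 + 7/24 = 1, arm 17/24 + 0 = 17/24
asked cell (row1, arm) = 17/24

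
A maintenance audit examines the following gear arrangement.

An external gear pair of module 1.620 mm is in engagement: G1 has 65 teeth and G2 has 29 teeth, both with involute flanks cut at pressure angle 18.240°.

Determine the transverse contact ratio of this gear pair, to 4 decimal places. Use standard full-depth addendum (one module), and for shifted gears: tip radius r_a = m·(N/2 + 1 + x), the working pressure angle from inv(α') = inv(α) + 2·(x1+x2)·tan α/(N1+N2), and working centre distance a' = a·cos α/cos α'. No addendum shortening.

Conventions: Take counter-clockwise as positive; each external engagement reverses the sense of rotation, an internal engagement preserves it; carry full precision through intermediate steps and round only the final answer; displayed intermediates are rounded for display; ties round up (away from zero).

1.8167

recognized (one external pair, fixed centres): single-mesh tooth geometry, m = 1.620, N1 = 65, N2 = 29
base radii: r_b1 = 50.004536, r_b2 = 22.309716
tip radii: r_a1 = 54.270000, r_a2 = 25.110000
no profile shift: α' = α, a' = a
action lengths: √(r_a1²−r_b1²) = 21.089791, √(r_a2²−r_b2²) = 11.523397
base pitch p_b = π·m·cos α = 4.833658
CR = (21.089791 + 11.523397 − 76.140000·sin 18.24000°)/4.833658 = 1.816743
contact ratio ≈ 1.8167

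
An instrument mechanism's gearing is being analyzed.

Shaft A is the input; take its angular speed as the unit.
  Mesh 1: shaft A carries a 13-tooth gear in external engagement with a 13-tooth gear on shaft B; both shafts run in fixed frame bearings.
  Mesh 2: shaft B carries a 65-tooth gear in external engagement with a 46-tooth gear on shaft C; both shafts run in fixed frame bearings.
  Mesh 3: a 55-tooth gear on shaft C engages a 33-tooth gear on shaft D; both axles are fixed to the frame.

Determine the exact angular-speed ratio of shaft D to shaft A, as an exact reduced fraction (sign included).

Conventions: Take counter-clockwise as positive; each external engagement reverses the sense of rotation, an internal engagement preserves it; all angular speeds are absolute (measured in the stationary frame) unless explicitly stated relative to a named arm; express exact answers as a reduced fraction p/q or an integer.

-325/138

class = fixed-axis compound train [3 meshes; 3 ratios multiply, 3 sense flips]
mesh 1 [13T→13T]: running ratio 1, sense −
mesh 2 [65T→46T]: running ratio 65/46, sense +
mesh 3 [55T→33T]: running ratio 325/138, sense −
ω_out/ω_in = -325/138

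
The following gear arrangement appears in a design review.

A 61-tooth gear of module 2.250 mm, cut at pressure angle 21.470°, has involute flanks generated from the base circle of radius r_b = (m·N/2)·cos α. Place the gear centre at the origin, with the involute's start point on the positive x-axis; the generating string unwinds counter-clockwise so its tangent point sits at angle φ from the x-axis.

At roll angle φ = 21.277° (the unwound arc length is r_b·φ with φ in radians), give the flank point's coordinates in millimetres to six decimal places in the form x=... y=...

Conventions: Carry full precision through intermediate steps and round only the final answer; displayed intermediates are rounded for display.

recognized (one wheel, involute flank): single-mesh tooth geometry, m = 2.250, N = 61
pitch radius r_p = m·N/2 = 2.250·61/2 = 68.625000
base radius r_b = r_p·cos α = 68.625000·cos 21.470° = 63.863066
roll angle φ = 21.277° = 0.37135370 rad
x = r_b·(cos φ + φ·sin φ) = 68.115884
y = r_b·(sin φ − φ·cos φ) = 1.075204

x=68.115884 y=1.075204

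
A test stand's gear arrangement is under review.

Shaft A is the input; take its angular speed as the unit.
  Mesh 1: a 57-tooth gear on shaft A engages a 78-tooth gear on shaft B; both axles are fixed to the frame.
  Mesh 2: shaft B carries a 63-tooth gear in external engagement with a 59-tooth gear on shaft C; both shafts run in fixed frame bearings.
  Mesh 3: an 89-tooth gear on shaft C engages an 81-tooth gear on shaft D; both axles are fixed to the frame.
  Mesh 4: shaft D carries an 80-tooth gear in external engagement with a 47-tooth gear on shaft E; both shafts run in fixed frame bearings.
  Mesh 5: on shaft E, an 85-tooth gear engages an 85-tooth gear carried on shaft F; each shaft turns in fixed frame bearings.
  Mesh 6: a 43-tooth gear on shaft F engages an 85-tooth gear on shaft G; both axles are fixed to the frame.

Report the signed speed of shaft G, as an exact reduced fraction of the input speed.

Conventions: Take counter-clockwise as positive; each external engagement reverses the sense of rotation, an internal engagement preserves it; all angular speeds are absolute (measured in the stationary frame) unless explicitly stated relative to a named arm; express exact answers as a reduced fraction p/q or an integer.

4071928/5515497

6-mesh fixed-axis compound train (all bearings frame-fixed)
mesh 1 [57T→78T]: |ω|/ω_in = 1×57/78 = 19/26, sense flips to −
mesh 2 [63T→59T]: |ω|/ω_in = (19/26)×63/59 = 1197/1534, sense flips to +
mesh 3 [89T→81T]: |ω|/ω_in = (1197/1534)×89/81 = 11837/13806, sense flips to −
mesh 4 [80T→47T]: |ω|/ω_in = (11837/13806)×80/47 = 473480/324441, sense flips to +
mesh 5 [85T→85T]: |ω|/ω_in = (473480/324441)×85/85 = 473480/324441, sense flips to −
mesh 6 [43T→85T]: |ω|/ω_in = (473480/324441)×43/85 = 4071928/5515497, sense flips to +
signed output speed (× input speed) = 4071928/5515497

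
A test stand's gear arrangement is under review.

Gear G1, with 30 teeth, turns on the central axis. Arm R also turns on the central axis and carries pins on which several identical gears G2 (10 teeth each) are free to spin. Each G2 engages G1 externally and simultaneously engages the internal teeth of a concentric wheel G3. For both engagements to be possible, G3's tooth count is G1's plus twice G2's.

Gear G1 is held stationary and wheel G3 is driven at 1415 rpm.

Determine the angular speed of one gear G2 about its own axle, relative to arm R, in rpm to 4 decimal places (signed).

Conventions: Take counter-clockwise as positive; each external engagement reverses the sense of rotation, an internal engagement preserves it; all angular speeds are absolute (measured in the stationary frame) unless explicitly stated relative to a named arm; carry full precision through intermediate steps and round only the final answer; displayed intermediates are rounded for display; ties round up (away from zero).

+2653.1250 rpm

planetary set (30T centre, 10T on arm, 50T internal) — Willis relation
normalise by the input: solve with ω_ring = 1, then scale by 1415 rpm
ring teeth: 30 + 2·10 = 50
30(ω_sun−ω_arm) = −50(ω_ring−ω_arm),  ω_sun = 0, ω_ring = 1
30(0−ω_arm) = −50(1−ω_arm)  ⇒  80·ω_arm = 50  ⇒  ω_arm = 5/8
sun–planet mesh: 30·(0−5/8) = −10·(ω_p−ω_arm)  ⇒  ω_p−ω_arm = 15/8
scale: ω_p−ω_arm = 15/8 × 1415 rpm = +2653.1250 rpm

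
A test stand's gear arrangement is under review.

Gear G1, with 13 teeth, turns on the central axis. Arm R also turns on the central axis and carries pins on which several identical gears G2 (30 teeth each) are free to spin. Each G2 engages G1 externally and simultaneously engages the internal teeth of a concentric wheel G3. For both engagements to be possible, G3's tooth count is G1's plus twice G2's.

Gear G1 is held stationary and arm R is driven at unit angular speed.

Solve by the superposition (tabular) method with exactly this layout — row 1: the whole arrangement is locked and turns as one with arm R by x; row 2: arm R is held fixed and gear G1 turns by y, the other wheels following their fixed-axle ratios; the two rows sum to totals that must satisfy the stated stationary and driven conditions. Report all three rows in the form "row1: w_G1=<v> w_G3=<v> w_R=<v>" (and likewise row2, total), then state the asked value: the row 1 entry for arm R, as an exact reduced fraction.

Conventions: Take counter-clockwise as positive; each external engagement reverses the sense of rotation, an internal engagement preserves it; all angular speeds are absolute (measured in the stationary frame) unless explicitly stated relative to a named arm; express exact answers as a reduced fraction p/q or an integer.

planetary set (13T centre, 30T on arm, 73T internal) — Willis relation
row 1: whole set turns with the arm by x
row 2 (arm held, sun turns y): ω_ring = −(13/73)·y, ω_arm = 0
boundary: total ω_sun = x + y = 0 and total ω_arm = x = 1  ⇒  y = -1, x = 1
row 2 ring = −(13/73)·(-1) = 13/73
totals (row 1 + row 2): sun 1 + (-1) = 0, ring 1 + 13/73 = 86/73, arm 1 + 0 = 1
asked cell (row1, arm) = 1

row1: w_G1=1 w_G3=1 w_R=1
row2: w_G1=-1 w_G3=13/73 w_R=0
total: w_G1=0 w_G3=86/73 w_R=1
asked value: 1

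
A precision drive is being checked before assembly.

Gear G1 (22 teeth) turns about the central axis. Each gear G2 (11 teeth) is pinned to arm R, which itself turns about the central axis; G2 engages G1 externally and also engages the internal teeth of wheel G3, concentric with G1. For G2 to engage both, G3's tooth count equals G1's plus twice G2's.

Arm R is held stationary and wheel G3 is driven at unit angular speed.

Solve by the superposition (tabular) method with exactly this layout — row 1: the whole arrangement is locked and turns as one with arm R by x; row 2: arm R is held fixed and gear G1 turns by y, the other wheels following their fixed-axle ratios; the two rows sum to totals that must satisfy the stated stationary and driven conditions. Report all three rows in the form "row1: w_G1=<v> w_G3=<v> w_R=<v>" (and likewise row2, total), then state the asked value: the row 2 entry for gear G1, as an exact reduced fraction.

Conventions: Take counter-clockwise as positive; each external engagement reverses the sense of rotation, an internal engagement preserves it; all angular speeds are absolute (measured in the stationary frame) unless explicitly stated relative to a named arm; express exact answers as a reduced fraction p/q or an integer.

topology: planetary set — G1 22T / G2 11T / G3 44T, arm = carrier (Willis)
row 1: whole set turns with the arm by x
row 2 (arm held, sun turns y): ω_ring = −(22/44)·y, ω_arm = 0
boundary: total ω_arm = x = 0 and total ω_ring = x − (22/44)·y = 1  ⇒  y = -2, x = 0
row 2 ring = −(22/44)·(-2) = 1
totals (row 1 + row 2): sun 0 + (-2) = -2, ring 0 + 1 = 1, arm 0 + 0 = 0
asked cell (row2, sun) = -2

row1: w_G1=0 w_G3=0 w_R=0
row2: w_G1=-2 w_G3=1 w_R=0
total: w_G1=-2 w_G3=1 w_R=0
asked value: -2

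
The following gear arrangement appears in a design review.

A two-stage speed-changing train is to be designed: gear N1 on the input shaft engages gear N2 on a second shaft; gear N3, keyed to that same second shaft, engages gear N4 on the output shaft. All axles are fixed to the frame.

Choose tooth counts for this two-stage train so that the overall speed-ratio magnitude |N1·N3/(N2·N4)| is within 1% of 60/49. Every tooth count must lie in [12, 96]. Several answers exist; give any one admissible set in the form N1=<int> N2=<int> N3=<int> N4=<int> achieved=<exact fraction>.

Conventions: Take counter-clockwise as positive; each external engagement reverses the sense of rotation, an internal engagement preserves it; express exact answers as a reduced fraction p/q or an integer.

N1=12 N2=14 N3=20 N4=14 achieved=60/49

design class (target 60/49): fixed-axis compound train
target = 60/49 in lowest terms: an exact hit needs N1·N3 = k·60 and N2·N4 = k·49 for one integer k, every count in [12, 96]; additionally prefer no 1:1 stage (N1 ≠ N2, N3 ≠ N4)
k = 1…3: no 1:1-free in-range split of k·60 and k·49 into factor pairs; take k = 4
k = 4: N1·N3 = 240 = 12·20, N2·N4 = 196 = 14·14
achieved = 12·20/(14·14) = 60/49; |achieved − target| = 0 ≤ 3/245 ✓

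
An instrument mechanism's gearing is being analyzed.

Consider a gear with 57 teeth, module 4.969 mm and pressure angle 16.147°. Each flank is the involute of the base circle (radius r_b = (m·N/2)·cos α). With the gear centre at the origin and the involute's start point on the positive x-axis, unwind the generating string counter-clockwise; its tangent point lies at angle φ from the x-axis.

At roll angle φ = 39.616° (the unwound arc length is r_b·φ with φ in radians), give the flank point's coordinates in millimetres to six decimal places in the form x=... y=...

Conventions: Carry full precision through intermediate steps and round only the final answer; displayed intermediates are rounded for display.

single-mesh involute tooth geometry (57T wheel at module 4.969)
pitch radius r_p = m·N/2 = 4.969·57/2 = 141.616500
base radius r_b = r_p·cos α = 141.616500·cos 16.147° = 136.029920
roll angle φ = 39.616° = 0.69142964 rad
x = r_b·(cos φ + φ·sin φ) = 164.761861
y = r_b·(sin φ − φ·cos φ) = 14.284031

x=164.761861 y=14.284031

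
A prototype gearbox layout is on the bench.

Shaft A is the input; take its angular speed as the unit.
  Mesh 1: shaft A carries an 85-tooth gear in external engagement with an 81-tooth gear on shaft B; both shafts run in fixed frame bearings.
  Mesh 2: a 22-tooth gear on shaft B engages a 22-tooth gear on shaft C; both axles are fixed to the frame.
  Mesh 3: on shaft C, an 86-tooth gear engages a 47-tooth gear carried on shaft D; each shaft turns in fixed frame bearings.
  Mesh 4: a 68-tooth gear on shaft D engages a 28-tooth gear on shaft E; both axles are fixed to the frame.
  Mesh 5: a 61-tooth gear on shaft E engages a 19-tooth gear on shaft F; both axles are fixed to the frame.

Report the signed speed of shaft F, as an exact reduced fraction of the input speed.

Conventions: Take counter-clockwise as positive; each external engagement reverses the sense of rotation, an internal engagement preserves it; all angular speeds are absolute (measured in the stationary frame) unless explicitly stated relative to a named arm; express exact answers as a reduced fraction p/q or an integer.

-7580470/506331

5-mesh fixed-axis compound train (all bearings frame-fixed)
mesh 1 [85T→81T]: |ω|/ω_in = 1×85/81 = 85/81, sense flips to −
mesh 2 [22T→22T]: |ω|/ω_in = (85/81)×22/22 = 85/81, sense flips to +
mesh 3 [86T→47T]: |ω|/ω_in = (85/81)×86/47 = 7310/3807, sense flips to −
mesh 4 [68T→28T]: |ω|/ω_in = (7310/3807)×68/28 = 124270/26649, sense flips to +
mesh 5 [61T→19T]: |ω|/ω_in = (124270/26649)×61/19 = 7580470/506331, sense flips to −
signed output speed (× input speed) = -7580470/506331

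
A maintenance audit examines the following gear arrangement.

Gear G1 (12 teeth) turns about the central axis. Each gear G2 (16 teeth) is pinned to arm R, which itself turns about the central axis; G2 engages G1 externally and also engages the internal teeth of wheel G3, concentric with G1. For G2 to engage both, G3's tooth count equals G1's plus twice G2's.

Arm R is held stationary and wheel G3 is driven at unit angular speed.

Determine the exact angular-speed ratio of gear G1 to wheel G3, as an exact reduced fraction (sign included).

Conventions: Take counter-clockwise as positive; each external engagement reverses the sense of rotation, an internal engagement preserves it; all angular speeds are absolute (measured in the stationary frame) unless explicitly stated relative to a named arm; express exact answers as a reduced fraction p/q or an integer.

class = planetary set [G3 = 12+2·16 = 44; Willis about the carrier]
ring teeth: 12 + 2·16 = 44
12(ω_sun−ω_arm) = −44(ω_ring−ω_arm),  ω_arm = 0, ω_ring = 1
ω_sun = 0 − (44/12)(1−0) = -11/3
ω_out/ω_in = -11/3

-11/3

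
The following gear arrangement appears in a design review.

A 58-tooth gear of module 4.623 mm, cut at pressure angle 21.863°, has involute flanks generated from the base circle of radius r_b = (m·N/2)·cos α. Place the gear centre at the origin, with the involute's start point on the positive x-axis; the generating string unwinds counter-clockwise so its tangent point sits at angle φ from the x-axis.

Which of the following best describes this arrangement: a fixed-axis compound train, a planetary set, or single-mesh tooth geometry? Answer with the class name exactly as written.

single-mesh tooth geometry

recognized (one wheel, involute flank): single-mesh tooth geometry, m = 4.623, N = 58
classification: single-mesh tooth geometry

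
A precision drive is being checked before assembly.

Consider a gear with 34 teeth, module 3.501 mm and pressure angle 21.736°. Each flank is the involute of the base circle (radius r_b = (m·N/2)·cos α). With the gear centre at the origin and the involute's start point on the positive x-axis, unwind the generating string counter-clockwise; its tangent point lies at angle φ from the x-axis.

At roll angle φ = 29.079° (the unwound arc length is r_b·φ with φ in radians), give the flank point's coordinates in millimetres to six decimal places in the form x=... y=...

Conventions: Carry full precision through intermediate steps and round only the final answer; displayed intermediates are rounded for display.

x=61.953581 y=2.347638

topology: single-mesh involute geometry — m = 3.501, N = 34
pitch radius r_p = m·N/2 = 3.501·34/2 = 59.517000
base radius r_b = r_p·cos α = 59.517000·cos 21.736° = 55.285345
roll angle φ = 29.079° = 0.50752429 rad
x = r_b·(cos φ + φ·sin φ) = 61.953581
y = r_b·(sin φ − φ·cos φ) = 2.347638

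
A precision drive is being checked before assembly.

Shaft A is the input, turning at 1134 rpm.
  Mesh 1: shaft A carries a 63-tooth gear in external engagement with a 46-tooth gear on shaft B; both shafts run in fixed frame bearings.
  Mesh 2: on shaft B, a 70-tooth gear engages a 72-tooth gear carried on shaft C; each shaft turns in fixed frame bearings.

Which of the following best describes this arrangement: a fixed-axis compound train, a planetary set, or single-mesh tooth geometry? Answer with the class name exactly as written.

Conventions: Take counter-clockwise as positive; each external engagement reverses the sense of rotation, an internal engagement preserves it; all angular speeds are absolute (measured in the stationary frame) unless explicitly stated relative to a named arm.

fixed-axis compound train

recognized (3 fixed axles, 2 meshes): fixed-axis compound train
classification: fixed-axis compound train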